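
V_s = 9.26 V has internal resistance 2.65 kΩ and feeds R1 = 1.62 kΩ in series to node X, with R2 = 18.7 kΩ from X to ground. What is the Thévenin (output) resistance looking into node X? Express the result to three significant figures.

R_th ≈ 3.48 kΩ

R1' = 2.65 + 1.62 = 4.270 kΩ (source resistance + R1).
With V_s suppressed (replaced by a short), R_th = R1' ‖ R2 = (4.270 × 18.7)/(4.270 + 18.7) = 3.476 kΩ.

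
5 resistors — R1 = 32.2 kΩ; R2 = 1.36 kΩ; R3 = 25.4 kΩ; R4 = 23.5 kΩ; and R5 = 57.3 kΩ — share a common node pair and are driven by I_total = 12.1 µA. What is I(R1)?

I ≈ 0.434 µA

Conductances: ΣG = 1/32.2 + 1/1.36 + 1/25.4 + 1/23.5 + 1/57.3 = 0.8657 (1/kΩ).
Current divider: I(R1) = I_total · G_k/ΣG = 12.1 × (0.03106/0.8657) = 12.1 × 0.03587 = 0.4341 µA.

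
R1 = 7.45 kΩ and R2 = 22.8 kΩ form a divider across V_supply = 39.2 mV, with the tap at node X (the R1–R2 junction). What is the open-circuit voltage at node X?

V_th ≈ 29.5 mV

V_th is the unloaded tap voltage: V_supply · R2/(R1+R2) = 39.2 × 0.7537 = 29.55 mV.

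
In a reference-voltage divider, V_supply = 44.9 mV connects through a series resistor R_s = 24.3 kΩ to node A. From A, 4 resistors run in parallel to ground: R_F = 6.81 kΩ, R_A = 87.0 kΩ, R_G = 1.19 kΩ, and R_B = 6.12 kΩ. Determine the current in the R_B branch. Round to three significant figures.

Parallel bank: R_p = 1/(1/6.81 + 1/87.0 + 1/1.19 + 1/6.12) = 0.8605 kΩ.
V_A by voltage divider: V_A = 44.9 × 0.8605/(24.3 + 0.8605) = 1.536 mV.
I(R_B) = V_A / R_B = 1.536/6.12 = 0.2509 µA.

I ≈ 0.251 µA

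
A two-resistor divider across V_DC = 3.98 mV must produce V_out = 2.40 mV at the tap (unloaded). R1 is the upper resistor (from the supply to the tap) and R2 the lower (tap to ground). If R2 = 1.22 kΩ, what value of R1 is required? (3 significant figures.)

R1 ≈ 0.803 kΩ

V_out/V_DC = R2/(R1+R2) = 0.6030.
So R1 = R2 · (V_DC/V_out − 1) = 1.22 × (3.98/2.40 − 1) = 1.22 × 0.6583 = 0.8032 kΩ.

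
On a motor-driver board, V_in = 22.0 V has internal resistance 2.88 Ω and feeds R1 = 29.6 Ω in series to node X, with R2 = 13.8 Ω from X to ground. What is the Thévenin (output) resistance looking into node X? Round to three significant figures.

R_th ≈ 9.69 Ω

R1' = 2.88 + 29.6 = 32.48 Ω (source resistance + R1).
Zeroing V_in shorts the top of R1' to ground, so R_th = R1' ‖ R2 = 9.685 Ω.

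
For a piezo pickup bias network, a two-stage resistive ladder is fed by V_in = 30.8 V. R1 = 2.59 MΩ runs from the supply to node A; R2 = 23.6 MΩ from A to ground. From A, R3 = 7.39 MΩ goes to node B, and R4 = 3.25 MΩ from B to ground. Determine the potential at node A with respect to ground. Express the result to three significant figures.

V_A ≈ 22.8 V

The second stage (R3 + R4 = 10.64 MΩ) loads node A in parallel with R2.
R2 ‖ (R3+R4) = 7.334 MΩ.
So V_A = 30.8 × 0.7390 = 22.76 V.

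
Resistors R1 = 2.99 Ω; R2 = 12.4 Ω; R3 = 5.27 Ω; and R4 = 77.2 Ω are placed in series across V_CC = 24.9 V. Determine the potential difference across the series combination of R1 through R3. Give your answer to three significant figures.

ΣR = 2.99 + 12.4 + 5.27 + 77.2 = 97.86 Ω.
R_{R1..R3} = 2.99 + 12.4 + 5.27 = 20.66 Ω.
V = V_CC · R/ΣR = 24.9 × 0.2111 = 5.257 V.

V ≈ 5.26 V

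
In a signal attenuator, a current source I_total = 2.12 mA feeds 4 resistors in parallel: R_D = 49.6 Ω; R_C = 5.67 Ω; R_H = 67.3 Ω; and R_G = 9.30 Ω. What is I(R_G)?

I ≈ 0.715 mA

Conductances: ΣG = 1/49.6 + 1/5.67 + 1/67.3 + 1/9.30 = 0.3189 (1/Ω).
R_G takes the fraction G_k/ΣG = 0.1075/0.3189 = 0.3372, so I = 2.12 × 0.3372 = 0.7148 mA.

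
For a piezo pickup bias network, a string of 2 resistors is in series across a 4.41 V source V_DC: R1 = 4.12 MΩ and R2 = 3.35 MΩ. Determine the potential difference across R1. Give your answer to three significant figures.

Total series resistance ΣR = 4.12 + 3.35 = 7.470 MΩ.
By the voltage-divider rule, V = 4.41 × 4.120/7.470 = 2.432 V.

V ≈ 2.43 V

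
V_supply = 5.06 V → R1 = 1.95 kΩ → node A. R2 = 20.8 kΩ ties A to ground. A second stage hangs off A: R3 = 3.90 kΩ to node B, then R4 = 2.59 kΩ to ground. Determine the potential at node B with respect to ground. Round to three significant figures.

The second stage (R3 + R4 = 6.490 kΩ) loads node A in parallel with R2.
Effective lower resistance at A: R2 ‖ 6.490 = 4.947 kΩ.
So V_A = 5.06 × 0.7173 = 3.629 V.
Then the unloaded second divider: V_B = V_A × R4/(R3+R4) = 3.629 × 0.3991 = 1.448 V.

V_B ≈ 1.45 V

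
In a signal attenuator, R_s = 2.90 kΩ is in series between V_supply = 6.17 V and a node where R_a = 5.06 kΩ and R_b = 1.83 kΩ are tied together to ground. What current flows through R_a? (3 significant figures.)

Combine the parallel branches: R_p = (1/5.06 + 1/1.83)⁻¹ = 1.344 kΩ.
V_A by voltage divider: V_A = 6.17 × 1.344/(2.90 + 1.344) = 1.954 V.
I(R_a) = V_A / R_a = 1.954/5.06 = 0.3861 mA.

I ≈ 0.386 mA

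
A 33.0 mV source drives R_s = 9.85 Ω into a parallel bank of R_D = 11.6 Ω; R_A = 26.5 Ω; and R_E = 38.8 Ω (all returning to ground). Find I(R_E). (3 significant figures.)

I ≈ 0.344 mA

Equivalent of the parallel group: R_p = 6.679 Ω.
V_A by voltage divider: V_A = 33.0 × 6.679/(9.85 + 6.679) = 13.33 mV.
Branch current I = V_A/R_E = 13.33/38.8 = 0.3437 mA.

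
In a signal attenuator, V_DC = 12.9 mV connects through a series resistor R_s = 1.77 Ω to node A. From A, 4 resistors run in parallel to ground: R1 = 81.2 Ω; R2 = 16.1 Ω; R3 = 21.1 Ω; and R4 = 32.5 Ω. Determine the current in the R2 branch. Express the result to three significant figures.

I ≈ 0.631 mA

Parallel bank: R_p = 1/(1/81.2 + 1/16.1 + 1/21.1 + 1/32.5) = 6.554 Ω.
Node voltage V_A = V_DC · R_p/(R_s + R_p) = 12.9 × 0.7873 = 10.16 mV.
Branch current I = V_A/R2 = 10.16/16.1 = 0.6309 mA.
(Check via current divider: I_total = 1.550 mA; share G_k/ΣG = 0.4071 → same result.)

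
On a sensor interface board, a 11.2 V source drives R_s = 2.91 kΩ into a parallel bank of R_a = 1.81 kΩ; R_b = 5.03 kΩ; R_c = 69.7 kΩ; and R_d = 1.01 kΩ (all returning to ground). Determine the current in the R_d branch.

I ≈ 1.82 mA

Equivalent of the parallel group: R_p = 0.5696 kΩ.
V_A = 11.2 × 0.5696/3.480 = 1.833 V.
Branch current I = V_A/R_d = 1.833/1.01 = 1.815 mA.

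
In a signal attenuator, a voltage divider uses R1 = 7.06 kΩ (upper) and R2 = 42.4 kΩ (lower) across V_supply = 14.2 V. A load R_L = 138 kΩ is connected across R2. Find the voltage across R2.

The load sits in parallel with R2, giving an effective lower resistance R2' = R2·R_L/(R2+R_L) = 32.43 kΩ.
Voltage divider with the loaded lower leg: V_out = 14.2 × 32.43/(7.06 + 32.43) = 14.2 × 0.8212 = 11.66 V.

V_out ≈ 11.7 V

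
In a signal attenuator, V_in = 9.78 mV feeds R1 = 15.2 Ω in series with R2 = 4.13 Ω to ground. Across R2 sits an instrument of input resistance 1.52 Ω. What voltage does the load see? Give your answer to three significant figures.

V_out ≈ 0.666 mV

R2 ‖ R_L = (4.13 × 1.52)/(4.13 + 1.52) = 1.111 Ω.
Voltage divider with the loaded lower leg: V_out = 9.78 × 1.111/(15.2 + 1.111) = 9.78 × 0.06812 = 0.6662 mV.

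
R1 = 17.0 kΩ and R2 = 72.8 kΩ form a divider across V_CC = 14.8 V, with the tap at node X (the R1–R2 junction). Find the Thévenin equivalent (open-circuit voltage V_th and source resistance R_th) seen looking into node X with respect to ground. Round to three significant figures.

Open-circuit (no load on X): V_th = V_CC · R2/(R1 + R2) = 14.8 × 72.8/(17.00 + 72.8) = 12.00 V.
Looking into X with the source shorted: R_th = R1·R2/(R1+R2) = 17.00 × 72.8/89.80 = 13.78 kΩ.

V_th ≈ 12.0 V, R_th ≈ 13.8 kΩ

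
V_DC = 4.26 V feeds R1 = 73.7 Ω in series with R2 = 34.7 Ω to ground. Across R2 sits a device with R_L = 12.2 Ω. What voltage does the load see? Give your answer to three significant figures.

V_out ≈ 0.465 V

The load sits in parallel with R2, giving an effective lower resistance R2' = R2·R_L/(R2+R_L) = 9.026 Ω.
Now apply the divider: V_out = 4.26 × 0.1091 = 0.4648 V.
(Unloaded it would be 1.36 V; the load pulls it down.)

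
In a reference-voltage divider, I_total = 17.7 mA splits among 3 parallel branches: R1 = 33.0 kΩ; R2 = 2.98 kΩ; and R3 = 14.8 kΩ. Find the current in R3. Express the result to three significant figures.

Conductances: ΣG = 1/33.0 + 1/2.98 + 1/14.8 = 0.4334 (1/kΩ).
Current divider: I(R3) = I_total · G_k/ΣG = 17.7 × (0.06757/0.4334) = 17.7 × 0.1559 = 2.759 mA.

I ≈ 2.76 mA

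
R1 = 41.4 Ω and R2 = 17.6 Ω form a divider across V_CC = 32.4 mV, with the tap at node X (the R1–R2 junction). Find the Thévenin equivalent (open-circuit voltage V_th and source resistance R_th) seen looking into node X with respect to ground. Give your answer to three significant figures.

V_th ≈ 9.67 mV, R_th ≈ 12.3 Ω

V_th is the unloaded tap voltage: V_CC · R2/(R1+R2) = 32.4 × 0.2983 = 9.665 mV.
Zeroing V_CC shorts the top of R1 to ground, so R_th = R1 ‖ R2 = 12.35 Ω.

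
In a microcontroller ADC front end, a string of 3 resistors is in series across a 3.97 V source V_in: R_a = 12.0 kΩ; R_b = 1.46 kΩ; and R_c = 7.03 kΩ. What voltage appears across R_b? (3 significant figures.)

ΣR = 12.0 + 1.46 + 7.03 = 20.49 kΩ.
Voltage divider: V = V_in · (1.460 / 20.49) = 3.97 × 0.07125 = 0.2829 V.

V ≈ 0.283 V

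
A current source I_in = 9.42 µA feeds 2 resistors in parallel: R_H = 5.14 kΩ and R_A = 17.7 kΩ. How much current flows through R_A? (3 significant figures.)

For two parallel branches, I_k = I_in · (other R)/(sum of R).
I(R_A) = 9.42 × 5.14/(5.14 + 17.7) = 9.42 × 0.2250 = 2.120 µA.

I ≈ 2.12 µA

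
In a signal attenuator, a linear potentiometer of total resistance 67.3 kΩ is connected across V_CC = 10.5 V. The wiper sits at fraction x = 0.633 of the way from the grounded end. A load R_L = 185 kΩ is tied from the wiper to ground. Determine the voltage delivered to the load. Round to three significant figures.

V_out ≈ 6.13 V

The pot divides into 24.70 kΩ above the wiper and 42.60 kΩ below.
(x·R_p) ‖ R_L = 34.63 kΩ.
Then V_out = V_CC · 34.63/(24.70 + 34.63) = 6.129 V.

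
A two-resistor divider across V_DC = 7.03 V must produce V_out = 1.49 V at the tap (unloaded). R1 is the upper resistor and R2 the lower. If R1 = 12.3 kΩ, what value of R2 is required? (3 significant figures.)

R2 ≈ 3.31 kΩ

V_out/V_DC = R2/(R1+R2) = 0.2119.
Rearranging, R2 = R1·k/(1−k) = 12.3 × 0.2690 = 3.308 kΩ.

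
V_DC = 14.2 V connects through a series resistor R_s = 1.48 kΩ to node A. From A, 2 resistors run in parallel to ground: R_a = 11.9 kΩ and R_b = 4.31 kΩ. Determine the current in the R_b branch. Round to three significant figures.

I ≈ 2.24 mA

Equivalent of the parallel group: R_p = 3.164 kΩ.
V_A by voltage divider: V_A = 14.2 × 3.164/(1.48 + 3.164) = 9.675 V.
Branch current I = V_A/R_b = 9.675/4.31 = 2.245 mA.
(Check via current divider: I_total = 3.058 mA; share G_k/ΣG = 0.7341 → same result.)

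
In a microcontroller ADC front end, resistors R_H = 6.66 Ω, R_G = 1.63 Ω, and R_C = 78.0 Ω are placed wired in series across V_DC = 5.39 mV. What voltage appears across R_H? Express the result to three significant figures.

V ≈ 0.416 mV

Series total: ΣR = 6.66 + 1.63 + 78.0 = 86.29 Ω.
V = V_DC · R/ΣR = 5.39 × 0.07718 = 0.4160 mV.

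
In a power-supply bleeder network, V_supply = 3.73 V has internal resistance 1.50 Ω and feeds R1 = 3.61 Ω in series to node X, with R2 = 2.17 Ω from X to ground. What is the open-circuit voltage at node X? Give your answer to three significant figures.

R1' = 1.50 + 3.61 = 5.110 Ω (source resistance + R1).
Open-circuit (no load on X): V_th = V_supply · R2/(R1' + R2) = 3.73 × 2.17/(5.110 + 2.17) = 1.112 V.

V_th ≈ 1.11 V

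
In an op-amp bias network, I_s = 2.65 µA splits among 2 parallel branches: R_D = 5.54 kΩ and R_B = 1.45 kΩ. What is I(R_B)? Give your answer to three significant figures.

With just two branches, the current splits inversely with resistance.
I(R_B) = 2.65 × 5.54/(5.54 + 1.45) = 2.65 × 0.7926 = 2.100 µA.

I ≈ 2.10 µA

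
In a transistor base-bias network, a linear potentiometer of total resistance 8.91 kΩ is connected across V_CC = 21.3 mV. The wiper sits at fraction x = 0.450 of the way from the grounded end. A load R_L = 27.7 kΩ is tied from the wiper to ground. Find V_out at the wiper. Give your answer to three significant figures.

The pot divides into 4.901 kΩ above the wiper and 4.010 kΩ below.
(x·R_p) ‖ R_L = 3.503 kΩ.
Loaded-divider output: V_out = 21.3 × 0.4168 = 8.878 mV.

V_out ≈ 8.88 mV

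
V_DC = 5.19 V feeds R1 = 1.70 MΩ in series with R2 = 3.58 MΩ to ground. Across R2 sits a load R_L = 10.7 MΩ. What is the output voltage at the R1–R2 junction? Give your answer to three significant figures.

V_out ≈ 3.18 V

R2 ‖ R_L = (3.58 × 10.7)/(3.58 + 10.7) = 2.682 MΩ.
Then V_out = V_DC · R2'/(R1 + R2') = 5.19 × 2.682/4.382 = 3.177 V.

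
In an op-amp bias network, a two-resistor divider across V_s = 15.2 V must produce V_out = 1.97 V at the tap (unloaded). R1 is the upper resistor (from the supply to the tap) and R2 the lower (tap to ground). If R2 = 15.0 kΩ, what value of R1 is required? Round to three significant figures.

R1 ≈ 101 kΩ

The divider ratio is R2/(R1+R2) = 1.97/15.2 = 0.1296.
Rearranging, R1 = R2·(1−k)/k = 15.0 × 6.716 = 100.7 kΩ.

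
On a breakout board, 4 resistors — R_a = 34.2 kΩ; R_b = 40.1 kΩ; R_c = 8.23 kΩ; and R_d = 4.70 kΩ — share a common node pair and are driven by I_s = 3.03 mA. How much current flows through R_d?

I ≈ 1.66 mA

Conductances: ΣG = 1/34.2 + 1/40.1 + 1/8.23 + 1/4.70 = 0.3885 (1/kΩ).
R_d takes the fraction G_k/ΣG = 0.2128/0.3885 = 0.5477, so I = 3.03 × 0.5477 = 1.660 mA.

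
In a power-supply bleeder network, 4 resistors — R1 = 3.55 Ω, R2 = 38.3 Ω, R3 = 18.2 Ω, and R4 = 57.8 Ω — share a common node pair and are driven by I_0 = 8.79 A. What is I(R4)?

Total conductance ΣG = 1/3.55 + 1/38.3 + 1/18.2 + 1/57.8 = 0.3800 (units of 1/Ω).
R4 takes the fraction G_k/ΣG = 0.01730/0.3800 = 0.04552, so I = 8.79 × 0.04552 = 0.4002 A.

I ≈ 0.400 A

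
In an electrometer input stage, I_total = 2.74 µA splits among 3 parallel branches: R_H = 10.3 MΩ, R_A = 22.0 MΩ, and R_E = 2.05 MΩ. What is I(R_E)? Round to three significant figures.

ΣG = 1/10.3 + 1/22.0 + 1/2.05 = 0.6303.
R_E takes the fraction G_k/ΣG = 0.4878/0.6303 = 0.7739, so I = 2.74 × 0.7739 = 2.120 µA.

I ≈ 2.12 µA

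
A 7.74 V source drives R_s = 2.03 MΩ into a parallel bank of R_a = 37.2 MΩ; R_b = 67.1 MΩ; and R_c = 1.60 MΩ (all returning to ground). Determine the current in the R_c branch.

I ≈ 2.06 µA

Combine the parallel branches: R_p = (1/37.2 + 1/67.1 + 1/1.60)⁻¹ = 1.500 MΩ.
V_A by voltage divider: V_A = 7.74 × 1.500/(2.03 + 1.500) = 3.289 V.
I(R_c) = V_A / R_c = 3.289/1.60 = 2.055 µA.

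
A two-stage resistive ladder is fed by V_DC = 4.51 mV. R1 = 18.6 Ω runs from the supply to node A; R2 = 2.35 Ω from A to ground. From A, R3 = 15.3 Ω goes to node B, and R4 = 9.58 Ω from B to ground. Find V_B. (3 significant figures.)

V_B ≈ 0.180 mV

Looking into the second stage from A: R3 + R4 = 24.88 Ω appears in parallel with R2.
R2 ‖ (R3+R4) = 2.147 Ω.
First divider: V_A = V_DC · 2.147/(18.6 + 2.147) = 0.4668 mV.
Then the unloaded second divider: V_B = V_A × R4/(R3+R4) = 0.4668 × 0.3850 = 0.1797 mV.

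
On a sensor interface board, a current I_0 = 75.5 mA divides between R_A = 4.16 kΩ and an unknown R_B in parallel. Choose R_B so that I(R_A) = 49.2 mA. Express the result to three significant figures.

R_B ≈ 7.78 kΩ

In a two-way split, I_A/I_0 = R_B/(R_A + R_B).
With f = 0.6517, R_B = R_A · f/(1−f) = 4.16 × 1.871 = 7.782 kΩ.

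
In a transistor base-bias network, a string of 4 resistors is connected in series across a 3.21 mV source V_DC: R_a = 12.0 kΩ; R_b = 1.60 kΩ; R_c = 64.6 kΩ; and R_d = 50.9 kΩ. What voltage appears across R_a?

V ≈ 0.298 mV

Total series resistance ΣR = 12.0 + 1.60 + 64.6 + 50.9 = 129.1 kΩ.
V = V_DC · R/ΣR = 3.21 × 0.09295 = 0.2984 mV.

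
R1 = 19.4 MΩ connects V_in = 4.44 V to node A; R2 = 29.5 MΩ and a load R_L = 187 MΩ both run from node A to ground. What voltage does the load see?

V_out ≈ 2.52 V

R2 ‖ R_L = (29.5 × 187)/(29.5 + 187) = 25.48 MΩ.
Then V_out = V_in · R2'/(R1 + R2') = 4.44 × 25.48/44.88 = 2.521 V.
(Unloaded it would be 2.68 V; the load pulls it down.)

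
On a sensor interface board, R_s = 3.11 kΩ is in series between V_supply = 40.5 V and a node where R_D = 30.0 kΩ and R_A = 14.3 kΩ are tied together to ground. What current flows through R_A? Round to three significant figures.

Parallel bank: R_p = 1/(1/30.0 + 1/14.3) = 9.684 kΩ.
V_A = 40.5 × 9.684/12.79 = 30.66 V.
I(R_A) = V_A / R_A = 30.66/14.3 = 2.144 mA.
(Check via current divider: I_total = 3.166 mA; share G_k/ΣG = 0.6772 → same result.)

I ≈ 2.14 mA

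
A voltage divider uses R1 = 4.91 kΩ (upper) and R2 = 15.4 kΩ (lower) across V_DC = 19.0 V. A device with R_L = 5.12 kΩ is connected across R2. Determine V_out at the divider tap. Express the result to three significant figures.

V_out ≈ 8.34 V

R2 ‖ R_L = (15.4 × 5.12)/(15.4 + 5.12) = 3.842 kΩ.
Voltage divider with the loaded lower leg: V_out = 19.0 × 3.842/(4.91 + 3.842) = 19.0 × 0.4390 = 8.341 V.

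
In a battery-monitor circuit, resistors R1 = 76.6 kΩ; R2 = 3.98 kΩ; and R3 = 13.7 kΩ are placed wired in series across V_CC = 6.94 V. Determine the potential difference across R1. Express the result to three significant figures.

Total series resistance ΣR = 76.6 + 3.98 + 13.7 = 94.28 kΩ.
By the voltage-divider rule, V = 6.94 × 76.60/94.28 = 5.639 V.

V ≈ 5.64 V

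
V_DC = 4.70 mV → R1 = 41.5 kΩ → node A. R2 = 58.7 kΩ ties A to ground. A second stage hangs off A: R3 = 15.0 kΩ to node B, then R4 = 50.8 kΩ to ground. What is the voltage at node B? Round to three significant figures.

Node A sees R2 in parallel with the series input of stage 2, R3 + R4 = 65.80 kΩ.
R2 ‖ (R3+R4) = 31.02 kΩ.
So V_A = 4.70 × 0.4278 = 2.011 mV.
Then the unloaded second divider: V_B = V_A × R4/(R3+R4) = 2.011 × 0.7720 = 1.552 mV.

V_B ≈ 1.55 mV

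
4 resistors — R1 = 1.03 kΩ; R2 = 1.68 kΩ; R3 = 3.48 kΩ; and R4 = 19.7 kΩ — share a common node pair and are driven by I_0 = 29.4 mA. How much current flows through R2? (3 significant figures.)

Total conductance ΣG = 1/1.03 + 1/1.68 + 1/3.48 + 1/19.7 = 1.904 (units of 1/kΩ).
By the current-divider rule, I = I_0 · G_k/ΣG = 29.4 × 0.3126 = 9.190 mA.

I ≈ 9.19 mA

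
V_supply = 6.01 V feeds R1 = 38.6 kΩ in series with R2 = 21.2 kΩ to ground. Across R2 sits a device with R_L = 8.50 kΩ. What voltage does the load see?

The load sits in parallel with R2, giving an effective lower resistance R2' = R2·R_L/(R2+R_L) = 6.067 kΩ.
Then V_out = V_supply · R2'/(R1 + R2') = 6.01 × 6.067/44.67 = 0.8164 V.

V_out ≈ 0.816 V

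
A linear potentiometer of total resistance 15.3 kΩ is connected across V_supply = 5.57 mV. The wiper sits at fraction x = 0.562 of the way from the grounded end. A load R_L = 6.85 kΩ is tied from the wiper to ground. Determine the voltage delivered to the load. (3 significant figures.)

Split the track: R_lower = x·R_p = 8.599 kΩ, R_upper = (1−x)·R_p = 6.701 kΩ.
Lower segment in parallel with the load: 8.599 ‖ 6.85 = 3.813 kΩ.
Then V_out = V_supply · 3.813/(6.701 + 3.813) = 2.020 mV.

V_out ≈ 2.02 mV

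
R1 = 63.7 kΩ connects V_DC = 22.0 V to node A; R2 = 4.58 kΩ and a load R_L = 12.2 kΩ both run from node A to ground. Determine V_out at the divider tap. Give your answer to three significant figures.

V_out ≈ 1.09 V

The load sits in parallel with R2, giving an effective lower resistance R2' = R2·R_L/(R2+R_L) = 3.330 kΩ.
Voltage divider with the loaded lower leg: V_out = 22.0 × 3.330/(63.7 + 3.330) = 22.0 × 0.04968 = 1.093 V.
(Unloaded it would be 1.48 V; the load pulls it down.)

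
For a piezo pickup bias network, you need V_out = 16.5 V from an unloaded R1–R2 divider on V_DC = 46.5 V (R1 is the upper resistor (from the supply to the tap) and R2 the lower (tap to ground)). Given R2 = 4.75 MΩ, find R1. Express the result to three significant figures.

R1 ≈ 8.64 MΩ

V_out/V_DC = R2/(R1+R2) = 0.3548.
R1 = R2·(1/k − 1) = 4.75 × 1.818 = 8.636 MΩ.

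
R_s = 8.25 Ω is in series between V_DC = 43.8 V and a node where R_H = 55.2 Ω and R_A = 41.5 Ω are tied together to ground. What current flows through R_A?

I ≈ 0.783 A

Combine the parallel branches: R_p = (1/55.2 + 1/41.5)⁻¹ = 23.69 Ω.
Node voltage V_A = V_DC · R_p/(R_s + R_p) = 43.8 × 0.7417 = 32.49 V.
I(R_A) = V_A / R_A = 32.49/41.5 = 0.7828 A.
(Check via current divider: I_total = 1.371 A; share G_k/ΣG = 0.5708 → same result.)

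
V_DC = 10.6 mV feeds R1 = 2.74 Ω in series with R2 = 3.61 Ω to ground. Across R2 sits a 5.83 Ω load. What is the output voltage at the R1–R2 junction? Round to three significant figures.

First combine the lower leg with the load: R2 ‖ R_L = 2.229 Ω.
Voltage divider with the loaded lower leg: V_out = 10.6 × 2.229/(2.74 + 2.229) = 10.6 × 0.4486 = 4.756 mV.

V_out ≈ 4.76 mV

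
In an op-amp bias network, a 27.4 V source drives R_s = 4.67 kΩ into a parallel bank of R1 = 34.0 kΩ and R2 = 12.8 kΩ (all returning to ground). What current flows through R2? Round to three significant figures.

Parallel bank: R_p = 1/(1/34.0 + 1/12.8) = 9.299 kΩ.
V_A = 27.4 × 9.299/13.97 = 18.24 V.
Branch current I = V_A/R2 = 18.24/12.8 = 1.425 mA.

I ≈ 1.42 mA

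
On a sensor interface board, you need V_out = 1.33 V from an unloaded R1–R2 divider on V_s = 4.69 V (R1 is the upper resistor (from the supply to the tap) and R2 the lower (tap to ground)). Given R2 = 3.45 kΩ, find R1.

R1 ≈ 8.72 kΩ

Required fraction k = V_out/V_s = 0.2836.
Rearranging, R1 = R2·(1−k)/k = 3.45 × 2.526 = 8.716 kΩ.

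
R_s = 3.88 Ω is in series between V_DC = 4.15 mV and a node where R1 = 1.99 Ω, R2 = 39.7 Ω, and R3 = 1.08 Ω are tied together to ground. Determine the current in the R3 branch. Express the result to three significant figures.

Combine the parallel branches: R_p = (1/1.99 + 1/39.7 + 1/1.08)⁻¹ = 0.6879 Ω.
V_A = 4.15 × 0.6879/4.568 = 0.6250 mV.
I(R3) = V_A / R3 = 0.6250/1.08 = 0.5787 mA.
(Equivalently: I_total = 0.9085 mA, then current-divider fraction G_k/ΣG = 0.6370.)

I ≈ 0.579 mA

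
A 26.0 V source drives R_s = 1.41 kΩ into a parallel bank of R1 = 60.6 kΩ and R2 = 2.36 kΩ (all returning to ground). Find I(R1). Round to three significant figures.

Equivalent of the parallel group: R_p = 2.272 kΩ.
V_A = 26.0 × 2.272/3.682 = 16.04 V.
Branch current I = V_A/R1 = 16.04/60.6 = 0.2647 mA.
(Check via current divider: I_total = 7.062 mA; share G_k/ΣG = 0.03748 → same result.)

I ≈ 0.265 mA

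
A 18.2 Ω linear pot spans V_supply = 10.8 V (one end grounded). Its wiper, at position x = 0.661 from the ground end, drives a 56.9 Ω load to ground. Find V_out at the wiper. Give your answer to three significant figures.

Lower segment x·R_p = 12.03 Ω; upper segment (1−x)·R_p = 6.170 Ω.
Lower segment in parallel with the load: 12.03 ‖ 56.9 = 9.931 Ω.
V_out = 10.8 × 9.931/(6.170 + 9.931) = 6.661 V.

V_out ≈ 6.66 V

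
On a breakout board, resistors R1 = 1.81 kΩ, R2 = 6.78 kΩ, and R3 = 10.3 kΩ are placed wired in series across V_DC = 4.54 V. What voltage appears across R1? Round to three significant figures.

V ≈ 0.435 V

Series total: ΣR = 1.81 + 6.78 + 10.3 = 18.89 kΩ.
V = V_DC · R/ΣR = 4.54 × 0.09582 = 0.4350 V.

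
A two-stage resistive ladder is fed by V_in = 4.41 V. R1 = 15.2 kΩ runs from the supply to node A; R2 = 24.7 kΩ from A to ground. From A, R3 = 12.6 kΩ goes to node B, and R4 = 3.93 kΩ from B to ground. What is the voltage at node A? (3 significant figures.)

V_A ≈ 1.74 V

Node A sees R2 in parallel with the series input of stage 2, R3 + R4 = 16.53 kΩ.
R2 ‖ (R3+R4) = 9.903 kΩ.
V_A = 4.41 × 9.903/(15.2 + 9.903) = 1.740 V.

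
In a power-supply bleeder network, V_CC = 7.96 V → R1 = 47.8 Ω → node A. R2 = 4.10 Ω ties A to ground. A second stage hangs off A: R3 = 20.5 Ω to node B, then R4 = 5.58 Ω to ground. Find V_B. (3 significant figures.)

V_B ≈ 0.118 V

Node A sees R2 in parallel with the series input of stage 2, R3 + R4 = 26.08 Ω.
Effective lower resistance at A: R2 ‖ 26.08 = 3.543 Ω.
V_A = 7.96 × 3.543/(47.8 + 3.543) = 0.5493 V.
Stage 2 is unloaded, so V_B = V_A · R4/(R3+R4) = 0.5493 × 5.58/26.08 = 0.1175 V.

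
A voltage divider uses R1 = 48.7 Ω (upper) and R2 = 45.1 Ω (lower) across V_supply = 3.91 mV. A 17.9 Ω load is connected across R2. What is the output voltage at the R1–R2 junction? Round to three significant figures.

V_out ≈ 0.814 mV

First combine the lower leg with the load: R2 ‖ R_L = 12.81 Ω.
Voltage divider with the loaded lower leg: V_out = 3.91 × 12.81/(48.7 + 12.81) = 3.91 × 0.2083 = 0.8145 mV.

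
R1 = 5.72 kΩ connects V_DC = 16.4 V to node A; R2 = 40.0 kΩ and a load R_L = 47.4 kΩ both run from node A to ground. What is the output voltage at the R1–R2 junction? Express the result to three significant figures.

V_out ≈ 13.0 V

The load sits in parallel with R2, giving an effective lower resistance R2' = R2·R_L/(R2+R_L) = 21.69 kΩ.
Now apply the divider: V_out = 16.4 × 0.7913 = 12.98 V.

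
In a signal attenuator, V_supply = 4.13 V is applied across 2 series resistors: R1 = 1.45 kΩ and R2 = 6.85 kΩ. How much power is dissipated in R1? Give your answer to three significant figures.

P ≈ 0.359 mW

ΣR = 8.300 kΩ → I = 4.13/8.300 = 0.4976 mA.
V(R1) = I·R = 0.7215 V; P = V·I = 0.7215 × 0.4976 = 0.3590 mW.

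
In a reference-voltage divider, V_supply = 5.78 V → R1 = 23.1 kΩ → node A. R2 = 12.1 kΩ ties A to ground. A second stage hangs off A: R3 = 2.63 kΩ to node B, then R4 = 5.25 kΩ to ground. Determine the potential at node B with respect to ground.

The second stage (R3 + R4 = 7.880 kΩ) loads node A in parallel with R2.
R2 ‖ (R3+R4) = 4.772 kΩ.
First divider: V_A = V_supply · 4.772/(23.1 + 4.772) = 0.9896 V.
V_B = V_A × 0.6662 = 0.6593 V.

V_B ≈ 0.659 V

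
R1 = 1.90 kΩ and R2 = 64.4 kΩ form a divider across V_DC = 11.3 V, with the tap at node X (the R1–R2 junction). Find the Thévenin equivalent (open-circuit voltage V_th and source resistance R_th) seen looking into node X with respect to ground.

With X open, the divider is unloaded: V_th = 11.3 × 64.4/66.30 = 10.98 V.
Zeroing V_DC shorts the top of R1 to ground, so R_th = R1 ‖ R2 = 1.846 kΩ.

V_th ≈ 11.0 V, R_th ≈ 1.85 kΩ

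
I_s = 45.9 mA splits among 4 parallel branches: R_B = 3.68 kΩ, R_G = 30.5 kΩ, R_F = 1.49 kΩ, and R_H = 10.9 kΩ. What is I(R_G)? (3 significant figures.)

I ≈ 1.41 mA

ΣG = 1/3.68 + 1/30.5 + 1/1.49 + 1/10.9 = 1.067.
R_G takes the fraction G_k/ΣG = 0.03279/1.067 = 0.03072, so I = 45.9 × 0.03072 = 1.410 mA.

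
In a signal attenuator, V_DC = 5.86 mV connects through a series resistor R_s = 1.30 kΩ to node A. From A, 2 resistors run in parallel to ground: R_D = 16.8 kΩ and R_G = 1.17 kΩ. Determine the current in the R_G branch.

I ≈ 2.29 µA

Combine the parallel branches: R_p = (1/16.8 + 1/1.17)⁻¹ = 1.094 kΩ.
V_A by voltage divider: V_A = 5.86 × 1.094/(1.30 + 1.094) = 2.678 mV.
I(R_G) = V_A / R_G = 2.678/1.17 = 2.289 µA.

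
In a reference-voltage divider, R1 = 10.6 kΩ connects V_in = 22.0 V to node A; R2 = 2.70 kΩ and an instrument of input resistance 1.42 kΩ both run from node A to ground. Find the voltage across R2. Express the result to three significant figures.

The load sits in parallel with R2, giving an effective lower resistance R2' = R2·R_L/(R2+R_L) = 0.9306 kΩ.
Now apply the divider: V_out = 22.0 × 0.08071 = 1.776 V.

V_out ≈ 1.78 V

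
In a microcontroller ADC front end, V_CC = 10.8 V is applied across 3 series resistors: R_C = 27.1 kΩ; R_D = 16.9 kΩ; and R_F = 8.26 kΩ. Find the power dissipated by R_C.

P ≈ 1.16 mW

ΣR = 52.26 kΩ → I = 10.8/52.26 = 0.2067 mA.
P = I²R = 0.04271 × 27.1 = 1.157 mW.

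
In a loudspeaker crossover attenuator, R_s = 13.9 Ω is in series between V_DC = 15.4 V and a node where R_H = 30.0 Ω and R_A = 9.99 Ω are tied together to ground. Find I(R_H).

I ≈ 0.180 A

Equivalent of the parallel group: R_p = 7.494 Ω.
V_A by voltage divider: V_A = 15.4 × 7.494/(13.9 + 7.494) = 5.395 V.
Branch current I = V_A/R_H = 5.395/30.0 = 0.1798 A.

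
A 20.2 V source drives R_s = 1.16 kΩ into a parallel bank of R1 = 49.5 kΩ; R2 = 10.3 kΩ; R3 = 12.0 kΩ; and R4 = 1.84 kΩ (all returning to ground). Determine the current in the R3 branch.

Parallel bank: R_p = 1/(1/49.5 + 1/10.3 + 1/12.0 + 1/1.84) = 1.344 kΩ.
V_A by voltage divider: V_A = 20.2 × 1.344/(1.16 + 1.344) = 10.84 V.
Branch current I = V_A/R3 = 10.84/12.0 = 0.9035 mA.

I ≈ 0.903 mA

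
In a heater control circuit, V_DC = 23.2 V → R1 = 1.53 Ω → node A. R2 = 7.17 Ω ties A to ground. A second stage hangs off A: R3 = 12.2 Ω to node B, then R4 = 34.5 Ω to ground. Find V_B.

V_B ≈ 13.8 V

Node A sees R2 in parallel with the series input of stage 2, R3 + R4 = 46.70 Ω.
R2 ‖ (R3+R4) = 6.216 Ω.
First divider: V_A = V_DC · 6.216/(1.53 + 6.216) = 18.62 V.
V_B = V_A × 0.7388 = 13.75 V.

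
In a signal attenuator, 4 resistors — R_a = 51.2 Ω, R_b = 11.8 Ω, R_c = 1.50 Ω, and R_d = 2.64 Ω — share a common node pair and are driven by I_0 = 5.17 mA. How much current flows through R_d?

I ≈ 1.70 mA

Conductances: ΣG = 1/51.2 + 1/11.8 + 1/1.50 + 1/2.64 = 1.150 (1/Ω).
Current divider: I(R_d) = I_0 · G_k/ΣG = 5.17 × (0.3788/1.150) = 5.17 × 0.3295 = 1.703 mA.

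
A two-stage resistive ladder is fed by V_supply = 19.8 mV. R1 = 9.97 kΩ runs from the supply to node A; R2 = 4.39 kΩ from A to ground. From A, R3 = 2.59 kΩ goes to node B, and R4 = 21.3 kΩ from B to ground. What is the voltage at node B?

The second stage (R3 + R4 = 23.89 kΩ) loads node A in parallel with R2.
R2 ‖ (R3+R4) = 3.709 kΩ.
So V_A = 19.8 × 0.2711 = 5.368 mV.
V_B = V_A × 0.8916 = 4.786 mV.

V_B ≈ 4.79 mV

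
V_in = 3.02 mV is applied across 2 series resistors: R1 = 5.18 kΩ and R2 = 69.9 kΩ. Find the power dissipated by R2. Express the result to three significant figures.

Series current I = V_in/ΣR = 3.02/75.08 = 0.04022 µA.
P(R2) = I²·R2 = (0.04022)² × 69.9 = 0.1131 nW.

P ≈ 0.113 nW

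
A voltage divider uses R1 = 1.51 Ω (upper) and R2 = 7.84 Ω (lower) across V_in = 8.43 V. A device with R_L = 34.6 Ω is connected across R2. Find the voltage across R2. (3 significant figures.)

R2 ‖ R_L = (7.84 × 34.6)/(7.84 + 34.6) = 6.392 Ω.
Now apply the divider: V_out = 8.43 × 0.8089 = 6.819 V.

V_out ≈ 6.82 V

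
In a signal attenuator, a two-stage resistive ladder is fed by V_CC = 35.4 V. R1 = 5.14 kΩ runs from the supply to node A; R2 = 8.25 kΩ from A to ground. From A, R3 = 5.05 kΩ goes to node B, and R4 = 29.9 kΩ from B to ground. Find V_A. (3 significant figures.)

V_A ≈ 20.0 V

The second stage (R3 + R4 = 34.95 kΩ) loads node A in parallel with R2.
Effective lower resistance at A: R2 ‖ 34.95 = 6.674 kΩ.
First divider: V_A = V_CC · 6.674/(5.14 + 6.674) = 20.00 V.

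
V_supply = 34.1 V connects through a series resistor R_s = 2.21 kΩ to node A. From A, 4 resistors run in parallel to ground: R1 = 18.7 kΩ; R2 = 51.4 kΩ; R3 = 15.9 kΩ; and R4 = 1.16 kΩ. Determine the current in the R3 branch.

I ≈ 0.669 mA

Equivalent of the parallel group: R_p = 1.002 kΩ.
Node voltage V_A = V_supply · R_p/(R_s + R_p) = 34.1 × 0.3120 = 10.64 V.
I(R3) = V_A / R3 = 10.64/15.9 = 0.6691 mA.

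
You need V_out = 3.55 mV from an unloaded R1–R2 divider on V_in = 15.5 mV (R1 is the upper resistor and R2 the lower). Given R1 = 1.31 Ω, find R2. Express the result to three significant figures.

V_out/V_in = R2/(R1+R2) = 0.2290.
R2 = R1 · 0.2290/(1 − 0.2290) = 0.3892 Ω.

R2 ≈ 0.389 Ω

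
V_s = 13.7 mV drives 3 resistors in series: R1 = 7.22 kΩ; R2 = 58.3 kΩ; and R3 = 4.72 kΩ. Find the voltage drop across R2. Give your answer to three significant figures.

ΣR = 7.22 + 58.3 + 4.72 = 70.24 kΩ.
Voltage divider: V = V_s · (58.30 / 70.24) = 13.7 × 0.8300 = 11.37 mV.

V ≈ 11.4 mV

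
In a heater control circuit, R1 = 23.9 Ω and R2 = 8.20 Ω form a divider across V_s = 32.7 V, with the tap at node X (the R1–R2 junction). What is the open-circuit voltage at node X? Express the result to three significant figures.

V_th is the unloaded tap voltage: V_s · R2/(R1+R2) = 32.7 × 0.2555 = 8.353 V.

V_th ≈ 8.35 V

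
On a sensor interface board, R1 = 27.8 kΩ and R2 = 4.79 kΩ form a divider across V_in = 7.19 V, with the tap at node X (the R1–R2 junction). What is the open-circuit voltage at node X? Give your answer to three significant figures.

Open-circuit (no load on X): V_th = V_in · R2/(R1 + R2) = 7.19 × 4.79/(27.80 + 4.79) = 1.057 V.

V_th ≈ 1.06 V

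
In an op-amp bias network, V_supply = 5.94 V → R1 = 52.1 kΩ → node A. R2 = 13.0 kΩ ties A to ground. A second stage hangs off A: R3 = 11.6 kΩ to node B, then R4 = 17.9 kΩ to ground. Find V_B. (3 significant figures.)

Looking into the second stage from A: R3 + R4 = 29.50 kΩ appears in parallel with R2.
Effective lower resistance at A: R2 ‖ 29.50 = 9.024 kΩ.
V_A = 5.94 × 9.024/(52.1 + 9.024) = 0.8769 V.
Then the unloaded second divider: V_B = V_A × R4/(R3+R4) = 0.8769 × 0.6068 = 0.5321 V.

V_B ≈ 0.532 V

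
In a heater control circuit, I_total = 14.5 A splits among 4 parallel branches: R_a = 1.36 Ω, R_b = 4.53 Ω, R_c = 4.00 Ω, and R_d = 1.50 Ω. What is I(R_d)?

I ≈ 5.16 A

ΣG = 1/1.36 + 1/4.53 + 1/4.00 + 1/1.50 = 1.873.
R_d takes the fraction G_k/ΣG = 0.6667/1.873 = 0.3560, so I = 14.5 × 0.3560 = 5.162 A.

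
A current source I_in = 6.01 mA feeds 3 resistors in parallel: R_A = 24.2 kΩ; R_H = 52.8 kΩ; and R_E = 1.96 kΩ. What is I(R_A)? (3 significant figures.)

Total conductance ΣG = 1/24.2 + 1/52.8 + 1/1.96 = 0.5705 (units of 1/kΩ).
Current divider: I(R_A) = I_in · G_k/ΣG = 6.01 × (0.04132/0.5705) = 6.01 × 0.07244 = 0.4353 mA.

I ≈ 0.435 mA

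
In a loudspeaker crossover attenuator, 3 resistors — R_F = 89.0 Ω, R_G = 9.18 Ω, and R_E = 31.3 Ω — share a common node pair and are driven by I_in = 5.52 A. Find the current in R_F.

I ≈ 0.408 A

Conductances: ΣG = 1/89.0 + 1/9.18 + 1/31.3 = 0.1521 (1/Ω).
R_F takes the fraction G_k/ΣG = 0.01124/0.1521 = 0.07386, so I = 5.52 × 0.07386 = 0.4077 A.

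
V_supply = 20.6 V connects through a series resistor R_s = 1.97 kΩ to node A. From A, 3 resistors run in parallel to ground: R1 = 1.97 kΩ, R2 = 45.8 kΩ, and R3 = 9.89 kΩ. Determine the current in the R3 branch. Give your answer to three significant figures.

Equivalent of the parallel group: R_p = 1.586 kΩ.
V_A = 20.6 × 1.586/3.556 = 9.187 V.
I(R3) = V_A / R3 = 9.187/9.89 = 0.9290 mA.
(Equivalently: I_total = 5.793 mA, then current-divider fraction G_k/ΣG = 0.1604.)

I ≈ 0.929 mA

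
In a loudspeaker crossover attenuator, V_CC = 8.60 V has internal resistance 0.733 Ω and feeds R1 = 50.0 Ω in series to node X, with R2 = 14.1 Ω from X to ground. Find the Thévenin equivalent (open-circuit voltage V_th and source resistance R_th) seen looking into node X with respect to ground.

V_th ≈ 1.87 V, R_th ≈ 11.0 Ω

R1' = 0.733 + 50.0 = 50.73 Ω (source resistance + R1).
V_th is the unloaded tap voltage: V_CC · R2/(R1'+R2) = 8.60 × 0.2175 = 1.870 V.
With V_CC suppressed (replaced by a short), R_th = R1' ‖ R2 = (50.73 × 14.1)/(50.73 + 14.1) = 11.03 Ω.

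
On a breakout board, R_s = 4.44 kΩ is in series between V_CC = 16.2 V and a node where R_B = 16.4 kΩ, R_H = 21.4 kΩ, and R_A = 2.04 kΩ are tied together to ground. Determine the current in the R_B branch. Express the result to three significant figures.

I ≈ 0.270 mA

Combine the parallel branches: R_p = (1/16.4 + 1/21.4 + 1/2.04)⁻¹ = 1.673 kΩ.
V_A = 16.2 × 1.673/6.113 = 4.433 V.
I(R_B) = V_A / R_B = 4.433/16.4 = 0.2703 mA.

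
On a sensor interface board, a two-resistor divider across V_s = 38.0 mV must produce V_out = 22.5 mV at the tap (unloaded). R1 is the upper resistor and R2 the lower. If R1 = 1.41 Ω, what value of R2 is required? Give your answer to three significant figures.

R2 ≈ 2.05 Ω

Required fraction k = V_out/V_s = 0.5921.
So R2 = R1 · V_out/(V_s − V_out) = 1.41 × 22.5/(38.0 − 22.5) = 1.41 × 1.452 = 2.047 Ω.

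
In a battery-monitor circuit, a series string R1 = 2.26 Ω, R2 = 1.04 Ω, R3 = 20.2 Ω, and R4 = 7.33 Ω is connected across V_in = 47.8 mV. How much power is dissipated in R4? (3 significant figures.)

ΣR = 30.83 Ω → I = 47.8/30.83 = 1.550 mA.
P = I²R = 2.404 × 7.33 = 17.62 µW.

P ≈ 17.6 µW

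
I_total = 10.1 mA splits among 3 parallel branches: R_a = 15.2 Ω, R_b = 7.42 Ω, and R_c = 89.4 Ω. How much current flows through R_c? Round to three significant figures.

I ≈ 0.534 mA

ΣG = 1/15.2 + 1/7.42 + 1/89.4 = 0.2117.
R_c takes the fraction G_k/ΣG = 0.01119/0.2117 = 0.05283, so I = 10.1 × 0.05283 = 0.5335 mA.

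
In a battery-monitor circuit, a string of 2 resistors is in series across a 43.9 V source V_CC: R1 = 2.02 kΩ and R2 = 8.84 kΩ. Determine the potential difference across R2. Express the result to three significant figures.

Series total: ΣR = 2.02 + 8.84 = 10.86 kΩ.
Voltage divider: V = V_CC · (8.840 / 10.86) = 43.9 × 0.8140 = 35.73 V.

V ≈ 35.7 V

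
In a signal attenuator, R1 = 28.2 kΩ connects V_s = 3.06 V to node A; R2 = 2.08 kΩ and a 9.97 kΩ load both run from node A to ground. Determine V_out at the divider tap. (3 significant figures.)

First combine the lower leg with the load: R2 ‖ R_L = 1.721 kΩ.
Voltage divider with the loaded lower leg: V_out = 3.06 × 1.721/(28.2 + 1.721) = 3.06 × 0.05752 = 0.1760 V.
(Unloaded it would be 0.210 V; the load pulls it down.)

V_out ≈ 0.176 V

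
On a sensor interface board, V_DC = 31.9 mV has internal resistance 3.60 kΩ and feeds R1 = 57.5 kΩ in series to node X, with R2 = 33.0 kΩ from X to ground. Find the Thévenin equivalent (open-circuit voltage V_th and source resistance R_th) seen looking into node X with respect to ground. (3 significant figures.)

R1' = 3.60 + 57.5 = 61.10 kΩ (source resistance + R1).
Open-circuit (no load on X): V_th = V_DC · R2/(R1' + R2) = 31.9 × 33.0/(61.10 + 33.0) = 11.19 mV.
Looking into X with the source shorted: R_th = R1'·R2/(R1'+R2) = 61.10 × 33.0/94.10 = 21.43 kΩ.

V_th ≈ 11.2 mV, R_th ≈ 21.4 kΩ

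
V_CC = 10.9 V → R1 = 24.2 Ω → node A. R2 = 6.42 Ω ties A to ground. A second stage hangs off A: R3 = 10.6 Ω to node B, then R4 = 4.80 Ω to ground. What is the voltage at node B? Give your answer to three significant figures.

V_B ≈ 0.536 V

The second stage (R3 + R4 = 15.40 Ω) loads node A in parallel with R2.
R2 ‖ (R3+R4) = 4.531 Ω.
So V_A = 10.9 × 0.1577 = 1.719 V.
Stage 2 is unloaded, so V_B = V_A · R4/(R3+R4) = 1.719 × 4.80/15.40 = 0.5358 V.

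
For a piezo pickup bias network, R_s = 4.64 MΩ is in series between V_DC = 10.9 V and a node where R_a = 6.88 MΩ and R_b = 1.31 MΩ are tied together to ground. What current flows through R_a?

I ≈ 0.304 µA

Combine the parallel branches: R_p = (1/6.88 + 1/1.31)⁻¹ = 1.100 MΩ.
V_A by voltage divider: V_A = 10.9 × 1.100/(4.64 + 1.100) = 2.090 V.
Branch current I = V_A/R_a = 2.090/6.88 = 0.3037 µA.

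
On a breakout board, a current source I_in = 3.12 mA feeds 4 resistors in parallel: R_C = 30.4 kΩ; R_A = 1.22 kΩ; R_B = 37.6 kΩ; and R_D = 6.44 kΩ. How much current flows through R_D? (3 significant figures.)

I ≈ 0.468 mA

Total conductance ΣG = 1/30.4 + 1/1.22 + 1/37.6 + 1/6.44 = 1.034 (units of 1/kΩ).
Current divider: I(R_D) = I_in · G_k/ΣG = 3.12 × (0.1553/1.034) = 3.12 × 0.1501 = 0.4683 mA.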